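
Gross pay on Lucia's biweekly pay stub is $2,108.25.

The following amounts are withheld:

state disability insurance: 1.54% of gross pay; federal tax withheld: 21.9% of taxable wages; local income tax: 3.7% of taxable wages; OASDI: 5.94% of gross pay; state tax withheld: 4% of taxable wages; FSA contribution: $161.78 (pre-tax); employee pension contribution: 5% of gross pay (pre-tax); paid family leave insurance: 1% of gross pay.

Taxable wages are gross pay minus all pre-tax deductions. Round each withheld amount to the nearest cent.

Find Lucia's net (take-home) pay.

Employee pension contribution: $2,108.25 × 0.05 = $105.41
FSA contribution: $161.78
Pre-tax total = $105.41 + $161.78 = $267.19
Taxable wages = $2,108.25 − $267.19 = $1,841.06
State tax withheld: $1,841.06 × 0.04 = $73.64
Local income tax: $1,841.06 × 0.037 = $68.12
Federal tax withheld: $1,841.06 × 0.219 = $403.19
State disability insurance: $2,108.25 × 0.0154 = $32.47
Paid family leave insurance: $2,108.25 × 0.01 = $21.08
OASDI: $2,108.25 × 0.0594 = $125.23
Total deductions = $105.41 + $161.78 + $73.64 + $68.12 + $403.19 + $32.47 + $21.08 + $125.23 = $990.92
Net pay = $2,108.25 − $990.92 = $1,117.33

$1,117.33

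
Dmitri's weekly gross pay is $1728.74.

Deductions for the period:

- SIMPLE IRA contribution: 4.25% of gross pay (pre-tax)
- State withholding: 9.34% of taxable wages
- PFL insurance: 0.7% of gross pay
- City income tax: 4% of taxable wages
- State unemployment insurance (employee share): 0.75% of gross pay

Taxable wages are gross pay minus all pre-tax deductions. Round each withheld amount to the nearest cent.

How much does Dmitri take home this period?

$1409.39

SIMPLE IRA contribution: $1728.74 × 0.0425 = $73.47
Taxable wages = $1728.74 − $73.47 = $1655.27
City income tax: $1655.27 × 0.04 = $66.21
State withholding: $1655.27 × 0.0934 = $154.60
State unemployment insurance (employee share): $1728.74 × 0.0075 = $12.97
PFL insurance: $1728.74 × 0.007 = $12.10
Total deductions = $73.47 + $66.21 + $154.60 + $12.97 + $12.10 = $319.35
Net pay = $1728.74 − $319.35 = $1409.39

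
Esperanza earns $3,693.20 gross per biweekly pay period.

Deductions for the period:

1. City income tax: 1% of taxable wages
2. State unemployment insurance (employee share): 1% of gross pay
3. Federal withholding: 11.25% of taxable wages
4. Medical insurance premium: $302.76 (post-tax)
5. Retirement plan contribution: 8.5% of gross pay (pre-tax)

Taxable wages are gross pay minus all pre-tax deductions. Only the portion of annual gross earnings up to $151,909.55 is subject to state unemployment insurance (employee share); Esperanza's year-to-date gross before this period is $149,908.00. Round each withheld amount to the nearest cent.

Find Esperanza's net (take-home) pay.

Retirement plan contribution: $3,693.20 × 0.085 = $313.92
Taxable wages = $3,693.20 − $313.92 = $3,379.28
City income tax: $3,379.28 × 0.01 = $33.79
Federal withholding: $3,379.28 × 0.1125 = $380.17
State unemployment insurance (employee share): only $151,909.55 − $149,908.00 = $2,001.55 of this check is subject → $2,001.55 × 0.01 = $20.02
Medical insurance premium: $302.76
Total deductions = $313.92 + $33.79 + $380.17 + $20.02 + $302.76 = $1,050.66
Net pay = $3,693.20 − $1,050.66 = $2,642.54

$2,642.54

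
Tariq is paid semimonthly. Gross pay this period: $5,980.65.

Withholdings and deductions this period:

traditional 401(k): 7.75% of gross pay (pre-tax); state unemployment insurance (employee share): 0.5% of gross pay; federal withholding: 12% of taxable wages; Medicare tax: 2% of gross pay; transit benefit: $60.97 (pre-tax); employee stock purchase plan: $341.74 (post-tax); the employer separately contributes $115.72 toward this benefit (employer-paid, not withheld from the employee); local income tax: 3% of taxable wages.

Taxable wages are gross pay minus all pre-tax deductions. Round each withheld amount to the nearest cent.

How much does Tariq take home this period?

Traditional 401(k): $5,980.65 × 0.0775 = $463.50
Transit benefit: $60.97
Pre-tax total = $463.50 + $60.97 = $524.47
Taxable wages = $5,980.65 − $524.47 = $5,456.18
Local income tax: $5,456.18 × 0.03 = $163.69
Federal withholding: $5,456.18 × 0.12 = $654.74
State unemployment insurance (employee share): $5,980.65 × 0.005 = $29.90
Medicare tax: $5,980.65 × 0.02 = $119.61
Employee stock purchase plan: $341.74
(Employer's $115.72 toward employee stock purchase plan is not withheld from the employee.)
Total deductions = $463.50 + $60.97 + $163.69 + $654.74 + $29.90 + $119.61 + $341.74 = $1,834.15
Net pay = $5,980.65 − $1,834.15 = $4,146.50

$4,146.50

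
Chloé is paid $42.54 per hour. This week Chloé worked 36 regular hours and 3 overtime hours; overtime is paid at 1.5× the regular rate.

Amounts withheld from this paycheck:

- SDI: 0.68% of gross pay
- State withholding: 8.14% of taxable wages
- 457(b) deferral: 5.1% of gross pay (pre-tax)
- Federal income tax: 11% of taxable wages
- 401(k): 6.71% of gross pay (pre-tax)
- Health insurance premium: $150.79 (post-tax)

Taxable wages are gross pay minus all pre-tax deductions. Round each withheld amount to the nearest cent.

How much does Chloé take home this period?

Regular pay: 36 × $42.54 = $1,531.44
Overtime pay: 3 × $42.54 × 1.5 = $191.43
Gross pay = $1,531.44 + $191.43 = $1,722.87
457(b) deferral: $1,722.87 × 0.051 = $87.87
401(k): $1,722.87 × 0.0671 = $115.60
Pre-tax total = $87.87 + $115.60 = $203.47
Taxable wages = $1,722.87 − $203.47 = $1,519.40
State withholding: $1,519.40 × 0.0814 = $123.68
Federal income tax: $1,519.40 × 0.11 = $167.13
SDI: $1,722.87 × 0.0068 = $11.72
Health insurance premium: $150.79
Total deductions = $87.87 + $115.60 + $123.68 + $167.13 + $11.72 + $150.79 = $656.79
Net pay = $1,722.87 − $656.79 = $1,066.08

$1,066.08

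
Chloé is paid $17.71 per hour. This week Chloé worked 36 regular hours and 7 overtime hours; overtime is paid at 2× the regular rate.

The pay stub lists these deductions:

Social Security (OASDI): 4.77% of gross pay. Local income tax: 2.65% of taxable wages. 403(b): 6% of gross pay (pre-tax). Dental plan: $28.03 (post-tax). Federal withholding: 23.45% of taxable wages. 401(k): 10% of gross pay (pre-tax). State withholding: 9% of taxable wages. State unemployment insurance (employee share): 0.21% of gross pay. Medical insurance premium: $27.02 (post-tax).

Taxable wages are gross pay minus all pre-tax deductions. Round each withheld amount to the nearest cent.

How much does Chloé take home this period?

Regular pay: 36 × $17.71 = $637.56
Overtime pay: 7 × $17.71 × 2 = $247.94
Gross pay = $637.56 + $247.94 = $885.50
403(b): $885.50 × 0.06 = $53.13
401(k): $885.50 × 0.1 = $88.55
Pre-tax total = $53.13 + $88.55 = $141.68
Taxable wages = $885.50 − $141.68 = $743.82
Federal withholding: $743.82 × 0.2345 = $174.43
Local income tax: $743.82 × 0.0265 = $19.71
State withholding: $743.82 × 0.09 = $66.94
Social Security (OASDI): $885.50 × 0.0477 = $42.24
State unemployment insurance (employee share): $885.50 × 0.0021 = $1.86
Dental plan: $28.03
Medical insurance premium: $27.02
Total deductions = $53.13 + $88.55 + $174.43 + $19.71 + $66.94 + $42.24 + $1.86 + $28.03 + $27.02 = $501.91
Net pay = $885.50 − $501.91 = $383.59

$383.59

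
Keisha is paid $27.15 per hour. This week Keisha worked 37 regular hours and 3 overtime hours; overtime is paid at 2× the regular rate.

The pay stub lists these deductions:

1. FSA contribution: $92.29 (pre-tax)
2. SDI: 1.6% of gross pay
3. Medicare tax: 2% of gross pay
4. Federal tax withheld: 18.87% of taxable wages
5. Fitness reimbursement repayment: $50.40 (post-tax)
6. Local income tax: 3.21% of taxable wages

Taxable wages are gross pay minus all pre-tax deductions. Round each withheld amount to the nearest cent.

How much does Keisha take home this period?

Regular pay: 37 × $27.15 = $1004.55
Overtime pay: 3 × $27.15 × 2 = $162.90
Gross pay = $1004.55 + $162.90 = $1167.45
FSA contribution: $92.29
Taxable wages = $1167.45 − $92.29 = $1075.16
Local income tax: $1075.16 × 0.0321 = $34.51
Federal tax withheld: $1075.16 × 0.1887 = $202.88
Medicare tax: $1167.45 × 0.02 = $23.35
SDI: $1167.45 × 0.016 = $18.68
Fitness reimbursement repayment: $50.40
Total deductions = $92.29 + $34.51 + $202.88 + $23.35 + $18.68 + $50.40 = $422.11
Net pay = $1167.45 − $422.11 = $745.34

$745.34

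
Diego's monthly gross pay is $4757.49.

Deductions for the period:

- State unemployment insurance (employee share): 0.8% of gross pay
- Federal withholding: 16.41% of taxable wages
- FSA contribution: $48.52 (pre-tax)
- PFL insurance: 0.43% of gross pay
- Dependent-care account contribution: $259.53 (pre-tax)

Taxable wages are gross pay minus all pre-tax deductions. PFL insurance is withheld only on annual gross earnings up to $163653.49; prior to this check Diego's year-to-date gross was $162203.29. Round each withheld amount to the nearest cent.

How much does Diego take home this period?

FSA contribution: $48.52
Dependent-care account contribution: $259.53
Pre-tax total = $48.52 + $259.53 = $308.05
Taxable wages = $4757.49 − $308.05 = $4449.44
Federal withholding: $4449.44 × 0.1641 = $730.15
State unemployment insurance (employee share): $4757.49 × 0.008 = $38.06
PFL insurance: only $163653.49 − $162203.29 = $1450.20 of this check is subject → $1450.20 × 0.0043 = $6.24
Total deductions = $48.52 + $259.53 + $730.15 + $38.06 + $6.24 = $1082.50
Net pay = $4757.49 − $1082.50 = $3674.99

$3674.99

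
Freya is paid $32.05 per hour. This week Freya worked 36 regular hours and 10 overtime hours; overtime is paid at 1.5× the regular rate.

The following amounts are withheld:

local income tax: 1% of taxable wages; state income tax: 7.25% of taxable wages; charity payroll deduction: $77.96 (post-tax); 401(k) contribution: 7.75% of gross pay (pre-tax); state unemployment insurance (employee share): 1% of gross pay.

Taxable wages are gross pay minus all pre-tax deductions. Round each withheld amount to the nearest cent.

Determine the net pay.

$1289.16

Regular pay: 36 × $32.05 = $1153.80
Overtime pay: 10 × $32.05 × 1.5 = $480.75
Gross pay = $1153.80 + $480.75 = $1634.55
401(k) contribution: $1634.55 × 0.0775 = $126.68
Taxable wages = $1634.55 − $126.68 = $1507.87
Local income tax: $1507.87 × 0.01 = $15.08
State income tax: $1507.87 × 0.0725 = $109.32
State unemployment insurance (employee share): $1634.55 × 0.01 = $16.35
Charity payroll deduction: $77.96
Total deductions = $126.68 + $15.08 + $109.32 + $16.35 + $77.96 = $345.39
Net pay = $1634.55 − $345.39 = $1289.16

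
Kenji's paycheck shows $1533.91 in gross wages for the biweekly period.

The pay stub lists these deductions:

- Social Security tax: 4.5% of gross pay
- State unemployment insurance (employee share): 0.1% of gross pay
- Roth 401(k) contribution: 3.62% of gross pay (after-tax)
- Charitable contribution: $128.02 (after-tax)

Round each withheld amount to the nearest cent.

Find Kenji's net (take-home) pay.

State unemployment insurance (employee share): $1533.91 × 0.001 = $1.53
Social Security tax: $1533.91 × 0.045 = $69.03
Roth 401(k) contribution: $1533.91 × 0.0362 = $55.53
Charitable contribution: $128.02
Total deductions = $1.53 + $69.03 + $55.53 + $128.02 = $254.11
Net pay = $1533.91 − $254.11 = $1279.80

$1279.80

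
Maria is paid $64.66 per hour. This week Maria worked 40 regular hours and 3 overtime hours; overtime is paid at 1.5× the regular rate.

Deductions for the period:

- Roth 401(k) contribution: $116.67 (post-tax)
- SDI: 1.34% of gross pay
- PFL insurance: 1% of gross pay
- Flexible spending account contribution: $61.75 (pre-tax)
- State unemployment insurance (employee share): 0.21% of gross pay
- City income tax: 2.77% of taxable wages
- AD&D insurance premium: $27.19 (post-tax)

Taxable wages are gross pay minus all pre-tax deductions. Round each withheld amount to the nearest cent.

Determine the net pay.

Regular pay: 40 × $64.66 = $2,586.40
Overtime pay: 3 × $64.66 × 1.5 = $290.97
Gross pay = $2,586.40 + $290.97 = $2,877.37
Flexible spending account contribution: $61.75
Taxable wages = $2,877.37 − $61.75 = $2,815.62
City income tax: $2,815.62 × 0.0277 = $77.99
State unemployment insurance (employee share): $2,877.37 × 0.0021 = $6.04
PFL insurance: $2,877.37 × 0.01 = $28.77
SDI: $2,877.37 × 0.0134 = $38.56
AD&D insurance premium: $27.19
Roth 401(k) contribution: $116.67
Total deductions = $61.75 + $77.99 + $6.04 + $28.77 + $38.56 + $27.19 + $116.67 = $356.97
Net pay = $2,877.37 − $356.97 = $2,520.40

$2,520.40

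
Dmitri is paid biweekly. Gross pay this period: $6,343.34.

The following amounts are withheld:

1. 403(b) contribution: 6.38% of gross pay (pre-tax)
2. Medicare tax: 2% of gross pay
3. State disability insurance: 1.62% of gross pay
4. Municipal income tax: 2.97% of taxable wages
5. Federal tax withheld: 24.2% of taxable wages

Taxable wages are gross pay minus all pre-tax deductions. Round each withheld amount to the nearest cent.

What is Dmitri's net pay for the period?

$4,095.47

403(b) contribution: $6,343.34 × 0.0638 = $404.71
Taxable wages = $6,343.34 − $404.71 = $5,938.63
Federal tax withheld: $5,938.63 × 0.242 = $1,437.15
Municipal income tax: $5,938.63 × 0.0297 = $176.38
State disability insurance: $6,343.34 × 0.0162 = $102.76
Medicare tax: $6,343.34 × 0.02 = $126.87
Total deductions = $404.71 + $1,437.15 + $176.38 + $102.76 + $126.87 = $2,247.87
Net pay = $6,343.34 − $2,247.87 = $4,095.47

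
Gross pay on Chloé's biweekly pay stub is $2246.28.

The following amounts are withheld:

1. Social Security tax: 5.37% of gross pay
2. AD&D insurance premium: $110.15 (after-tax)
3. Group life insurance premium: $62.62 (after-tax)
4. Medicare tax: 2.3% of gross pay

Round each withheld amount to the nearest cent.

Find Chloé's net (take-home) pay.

Medicare tax: $2246.28 × 0.023 = $51.66
Social Security tax: $2246.28 × 0.0537 = $120.63
AD&D insurance premium: $110.15
Group life insurance premium: $62.62
Total deductions = $51.66 + $120.63 + $110.15 + $62.62 = $345.06
Net pay = $2246.28 − $345.06 = $1901.22

$1901.22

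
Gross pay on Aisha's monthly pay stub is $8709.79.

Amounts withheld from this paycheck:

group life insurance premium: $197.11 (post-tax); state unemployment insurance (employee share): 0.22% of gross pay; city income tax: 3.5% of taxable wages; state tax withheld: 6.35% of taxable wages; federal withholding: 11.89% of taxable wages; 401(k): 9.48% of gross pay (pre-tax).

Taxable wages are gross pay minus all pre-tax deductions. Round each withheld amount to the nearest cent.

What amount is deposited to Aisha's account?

$5953.83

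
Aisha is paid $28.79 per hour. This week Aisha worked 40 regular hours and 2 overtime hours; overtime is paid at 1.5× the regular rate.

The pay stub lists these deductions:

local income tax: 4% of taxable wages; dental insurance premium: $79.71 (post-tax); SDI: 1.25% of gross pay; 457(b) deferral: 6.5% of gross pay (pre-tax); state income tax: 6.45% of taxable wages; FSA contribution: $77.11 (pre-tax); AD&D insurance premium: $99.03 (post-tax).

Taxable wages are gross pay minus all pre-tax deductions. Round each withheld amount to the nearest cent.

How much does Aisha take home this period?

Regular pay: 40 × $28.79 = $1,151.60
Overtime pay: 2 × $28.79 × 1.5 = $86.37
Gross pay = $1,151.60 + $86.37 = $1,237.97
457(b) deferral: $1,237.97 × 0.065 = $80.47
FSA contribution: $77.11
Pre-tax total = $80.47 + $77.11 = $157.58
Taxable wages = $1,237.97 − $157.58 = $1,080.39
State income tax: $1,080.39 × 0.0645 = $69.69
Local income tax: $1,080.39 × 0.04 = $43.22
SDI: $1,237.97 × 0.0125 = $15.47
Dental insurance premium: $79.71
AD&D insurance premium: $99.03
Total deductions = $80.47 + $77.11 + $69.69 + $43.22 + $15.47 + $79.71 + $99.03 = $464.70
Net pay = $1,237.97 − $464.70 = $773.27

$773.27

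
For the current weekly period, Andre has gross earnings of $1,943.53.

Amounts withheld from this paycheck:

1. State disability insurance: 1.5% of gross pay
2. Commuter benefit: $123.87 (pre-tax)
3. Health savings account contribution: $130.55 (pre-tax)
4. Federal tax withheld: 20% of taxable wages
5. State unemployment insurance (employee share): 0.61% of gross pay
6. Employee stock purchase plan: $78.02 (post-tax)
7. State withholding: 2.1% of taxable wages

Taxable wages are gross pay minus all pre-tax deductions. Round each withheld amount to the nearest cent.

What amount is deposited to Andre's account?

Health savings account contribution: $130.55
Commuter benefit: $123.87
Pre-tax total = $130.55 + $123.87 = $254.42
Taxable wages = $1,943.53 − $254.42 = $1,689.11
Federal tax withheld: $1,689.11 × 0.2 = $337.82
State withholding: $1,689.11 × 0.021 = $35.47
State disability insurance: $1,943.53 × 0.015 = $29.15
State unemployment insurance (employee share): $1,943.53 × 0.0061 = $11.86
Employee stock purchase plan: $78.02
Total deductions = $130.55 + $123.87 + $337.82 + $35.47 + $29.15 + $11.86 + $78.02 = $746.74
Net pay = $1,943.53 − $746.74 = $1,196.79

$1,196.79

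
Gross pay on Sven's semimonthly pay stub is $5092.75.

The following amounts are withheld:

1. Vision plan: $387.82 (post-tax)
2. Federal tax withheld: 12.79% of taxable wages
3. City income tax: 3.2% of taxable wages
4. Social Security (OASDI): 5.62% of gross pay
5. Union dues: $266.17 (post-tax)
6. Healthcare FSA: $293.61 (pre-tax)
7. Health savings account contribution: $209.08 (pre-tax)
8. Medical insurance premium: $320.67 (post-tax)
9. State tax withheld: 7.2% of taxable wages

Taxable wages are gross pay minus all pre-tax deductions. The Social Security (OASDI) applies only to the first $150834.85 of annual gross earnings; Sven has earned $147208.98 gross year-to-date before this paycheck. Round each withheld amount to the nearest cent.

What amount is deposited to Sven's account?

$2347.20

Health savings account contribution: $209.08
Healthcare FSA: $293.61
Pre-tax total = $209.08 + $293.61 = $502.69
Taxable wages = $5092.75 − $502.69 = $4590.06
Federal tax withheld: $4590.06 × 0.1279 = $587.07
City income tax: $4590.06 × 0.032 = $146.88
State tax withheld: $4590.06 × 0.072 = $330.48
Social Security (OASDI): only $150834.85 − $147208.98 = $3625.87 of this check is subject → $3625.87 × 0.0562 = $203.77
Vision plan: $387.82
Medical insurance premium: $320.67
Union dues: $266.17
Total deductions = $209.08 + $293.61 + $587.07 + $146.88 + $330.48 + $203.77 + $387.82 + $320.67 + $266.17 = $2745.55
Net pay = $5092.75 − $2745.55 = $2347.20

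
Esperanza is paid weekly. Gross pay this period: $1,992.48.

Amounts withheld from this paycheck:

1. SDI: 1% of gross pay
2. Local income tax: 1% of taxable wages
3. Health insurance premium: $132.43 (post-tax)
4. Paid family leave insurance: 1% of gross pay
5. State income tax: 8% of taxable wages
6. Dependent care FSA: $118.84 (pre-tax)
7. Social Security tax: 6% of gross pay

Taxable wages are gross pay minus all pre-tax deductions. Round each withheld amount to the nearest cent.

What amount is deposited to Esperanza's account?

$1,413.19

Dependent care FSA: $118.84
Taxable wages = $1,992.48 − $118.84 = $1,873.64
State income tax: $1,873.64 × 0.08 = $149.89
Local income tax: $1,873.64 × 0.01 = $18.74
Social Security tax: $1,992.48 × 0.06 = $119.55
SDI: $1,992.48 × 0.01 = $19.92
Paid family leave insurance: $1,992.48 × 0.01 = $19.92
Health insurance premium: $132.43
Total deductions = $118.84 + $149.89 + $18.74 + $119.55 + $19.92 + $19.92 + $132.43 = $579.29
Net pay = $1,992.48 − $579.29 = $1,413.19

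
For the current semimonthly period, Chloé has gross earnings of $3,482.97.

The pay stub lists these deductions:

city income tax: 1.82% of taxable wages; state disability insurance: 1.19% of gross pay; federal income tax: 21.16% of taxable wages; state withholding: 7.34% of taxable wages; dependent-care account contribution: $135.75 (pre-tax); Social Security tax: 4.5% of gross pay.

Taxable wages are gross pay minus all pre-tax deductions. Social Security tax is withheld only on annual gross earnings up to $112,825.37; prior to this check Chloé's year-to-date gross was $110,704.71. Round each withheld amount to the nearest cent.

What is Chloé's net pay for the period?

Dependent-care account contribution: $135.75
Taxable wages = $3,482.97 − $135.75 = $3,347.22
Federal income tax: $3,347.22 × 0.2116 = $708.27
City income tax: $3,347.22 × 0.0182 = $60.92
State withholding: $3,347.22 × 0.0734 = $245.69
Social Security tax: only $112,825.37 − $110,704.71 = $2,120.66 of this check is subject → $2,120.66 × 0.045 = $95.43
State disability insurance: $3,482.97 × 0.0119 = $41.45
Total deductions = $135.75 + $708.27 + $60.92 + $245.69 + $95.43 + $41.45 = $1,287.51
Net pay = $3,482.97 − $1,287.51 = $2,195.46

$2,195.46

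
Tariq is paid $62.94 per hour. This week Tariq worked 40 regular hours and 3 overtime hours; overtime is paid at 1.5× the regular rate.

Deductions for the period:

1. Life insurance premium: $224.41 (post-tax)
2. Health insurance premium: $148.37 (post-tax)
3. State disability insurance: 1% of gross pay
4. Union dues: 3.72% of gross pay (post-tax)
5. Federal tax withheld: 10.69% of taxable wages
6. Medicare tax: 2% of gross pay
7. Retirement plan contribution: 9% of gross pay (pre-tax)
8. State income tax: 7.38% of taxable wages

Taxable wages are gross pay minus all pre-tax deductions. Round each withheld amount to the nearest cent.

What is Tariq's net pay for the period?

Regular pay: 40 × $62.94 = $2,517.60
Overtime pay: 3 × $62.94 × 1.5 = $283.23
Gross pay = $2,517.60 + $283.23 = $2,800.83
Retirement plan contribution: $2,800.83 × 0.09 = $252.07
Taxable wages = $2,800.83 − $252.07 = $2,548.76
State income tax: $2,548.76 × 0.0738 = $188.10
Federal tax withheld: $2,548.76 × 0.1069 = $272.46
Medicare tax: $2,800.83 × 0.02 = $56.02
State disability insurance: $2,800.83 × 0.01 = $28.01
Health insurance premium: $148.37
Life insurance premium: $224.41
Union dues: $2,800.83 × 0.0372 = $104.19
Total deductions = $252.07 + $188.10 + $272.46 + $56.02 + $28.01 + $148.37 + $224.41 + $104.19 = $1,273.63
Net pay = $2,800.83 − $1,273.63 = $1,527.20

$1,527.20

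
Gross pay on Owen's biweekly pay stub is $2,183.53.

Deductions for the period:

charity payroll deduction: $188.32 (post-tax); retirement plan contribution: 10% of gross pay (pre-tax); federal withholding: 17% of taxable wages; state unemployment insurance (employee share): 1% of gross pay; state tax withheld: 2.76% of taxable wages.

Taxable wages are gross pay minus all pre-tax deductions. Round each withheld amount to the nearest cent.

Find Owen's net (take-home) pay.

$1,366.70

Retirement plan contribution: $2,183.53 × 0.1 = $218.35
Taxable wages = $2,183.53 − $218.35 = $1,965.18
State tax withheld: $1,965.18 × 0.0276 = $54.24
Federal withholding: $1,965.18 × 0.17 = $334.08
State unemployment insurance (employee share): $2,183.53 × 0.01 = $21.84
Charity payroll deduction: $188.32
Total deductions = $218.35 + $54.24 + $334.08 + $21.84 + $188.32 = $816.83
Net pay = $2,183.53 − $816.83 = $1,366.70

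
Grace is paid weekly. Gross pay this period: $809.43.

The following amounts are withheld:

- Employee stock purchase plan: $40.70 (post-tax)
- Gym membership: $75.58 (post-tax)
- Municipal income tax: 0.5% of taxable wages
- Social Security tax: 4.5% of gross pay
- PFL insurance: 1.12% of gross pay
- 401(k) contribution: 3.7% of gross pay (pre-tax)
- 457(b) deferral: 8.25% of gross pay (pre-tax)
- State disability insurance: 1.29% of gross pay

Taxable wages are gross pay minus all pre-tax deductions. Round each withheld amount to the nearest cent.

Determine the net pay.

$536.93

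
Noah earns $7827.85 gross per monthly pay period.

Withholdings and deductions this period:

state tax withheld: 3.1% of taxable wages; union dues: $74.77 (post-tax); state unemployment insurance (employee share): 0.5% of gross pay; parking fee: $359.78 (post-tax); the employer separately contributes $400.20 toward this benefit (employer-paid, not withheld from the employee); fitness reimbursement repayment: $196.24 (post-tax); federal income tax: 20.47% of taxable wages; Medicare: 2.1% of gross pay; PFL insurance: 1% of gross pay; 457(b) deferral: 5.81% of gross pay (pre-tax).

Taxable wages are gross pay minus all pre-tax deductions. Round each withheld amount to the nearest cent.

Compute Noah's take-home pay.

$4722.64

457(b) deferral: $7827.85 × 0.0581 = $454.80
Taxable wages = $7827.85 − $454.80 = $7373.05
Federal income tax: $7373.05 × 0.2047 = $1509.26
State tax withheld: $7373.05 × 0.031 = $228.56
Medicare: $7827.85 × 0.021 = $164.38
PFL insurance: $7827.85 × 0.01 = $78.28
State unemployment insurance (employee share): $7827.85 × 0.005 = $39.14
Union dues: $74.77
Fitness reimbursement repayment: $196.24
Parking fee: $359.78
(Employer's $400.20 toward parking fee is not withheld from the employee.)
Total deductions = $454.80 + $1509.26 + $228.56 + $164.38 + $78.28 + $39.14 + $74.77 + $196.24 + $359.78 = $3105.21
Net pay = $7827.85 − $3105.21 = $4722.64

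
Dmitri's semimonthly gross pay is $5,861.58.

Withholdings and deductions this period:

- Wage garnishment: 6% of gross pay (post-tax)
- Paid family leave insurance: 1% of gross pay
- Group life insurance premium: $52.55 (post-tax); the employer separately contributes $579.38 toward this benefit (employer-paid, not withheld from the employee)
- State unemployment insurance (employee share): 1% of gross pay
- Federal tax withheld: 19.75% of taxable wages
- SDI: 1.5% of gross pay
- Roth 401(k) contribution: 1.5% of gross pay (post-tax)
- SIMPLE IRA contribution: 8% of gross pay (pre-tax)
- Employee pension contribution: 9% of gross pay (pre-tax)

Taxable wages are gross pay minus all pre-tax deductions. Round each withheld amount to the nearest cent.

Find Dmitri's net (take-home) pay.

Employee pension contribution: $5,861.58 × 0.09 = $527.54
SIMPLE IRA contribution: $5,861.58 × 0.08 = $468.93
Pre-tax total = $527.54 + $468.93 = $996.47
Taxable wages = $5,861.58 − $996.47 = $4,865.11
Federal tax withheld: $4,865.11 × 0.1975 = $960.86
SDI: $5,861.58 × 0.015 = $87.92
Paid family leave insurance: $5,861.58 × 0.01 = $58.62
State unemployment insurance (employee share): $5,861.58 × 0.01 = $58.62
Roth 401(k) contribution: $5,861.58 × 0.015 = $87.92
Wage garnishment: $5,861.58 × 0.06 = $351.69
Group life insurance premium: $52.55
(Employer's $579.38 toward group life insurance premium is not withheld from the employee.)
Total deductions = $527.54 + $468.93 + $960.86 + $87.92 + $58.62 + $58.62 + $87.92 + $351.69 + $52.55 = $2,654.65
Net pay = $5,861.58 − $2,654.65 = $3,206.93

$3,206.93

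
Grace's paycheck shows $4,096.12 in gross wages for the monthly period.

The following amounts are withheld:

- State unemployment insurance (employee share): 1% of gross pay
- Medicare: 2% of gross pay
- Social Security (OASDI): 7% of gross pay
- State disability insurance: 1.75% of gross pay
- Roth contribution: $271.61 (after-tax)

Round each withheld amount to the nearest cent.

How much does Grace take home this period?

$3,343.22

State unemployment insurance (employee share): $4,096.12 × 0.01 = $40.96
State disability insurance: $4,096.12 × 0.0175 = $71.68
Medicare: $4,096.12 × 0.02 = $81.92
Social Security (OASDI): $4,096.12 × 0.07 = $286.73
Roth contribution: $271.61
Total deductions = $40.96 + $71.68 + $81.92 + $286.73 + $271.61 = $752.90
Net pay = $4,096.12 − $752.90 = $3,343.22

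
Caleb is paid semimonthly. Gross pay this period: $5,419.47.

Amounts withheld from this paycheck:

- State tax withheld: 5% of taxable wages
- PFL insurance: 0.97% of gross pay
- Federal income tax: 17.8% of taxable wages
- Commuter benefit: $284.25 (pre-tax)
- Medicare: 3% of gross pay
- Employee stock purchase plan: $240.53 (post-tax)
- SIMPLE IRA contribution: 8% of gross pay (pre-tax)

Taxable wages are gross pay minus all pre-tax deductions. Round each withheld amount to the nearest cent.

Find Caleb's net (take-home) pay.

$3,174.00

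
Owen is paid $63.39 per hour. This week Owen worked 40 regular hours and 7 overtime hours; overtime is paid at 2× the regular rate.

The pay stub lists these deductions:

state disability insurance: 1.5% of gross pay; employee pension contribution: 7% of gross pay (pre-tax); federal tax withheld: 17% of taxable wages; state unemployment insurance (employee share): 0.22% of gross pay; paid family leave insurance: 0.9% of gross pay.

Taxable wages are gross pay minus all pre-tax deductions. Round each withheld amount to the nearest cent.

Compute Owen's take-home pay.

Regular pay: 40 × $63.39 = $2,535.60
Overtime pay: 7 × $63.39 × 2 = $887.46
Gross pay = $2,535.60 + $887.46 = $3,423.06
Employee pension contribution: $3,423.06 × 0.07 = $239.61
Taxable wages = $3,423.06 − $239.61 = $3,183.45
Federal tax withheld: $3,183.45 × 0.17 = $541.19
Paid family leave insurance: $3,423.06 × 0.009 = $30.81
State disability insurance: $3,423.06 × 0.015 = $51.35
State unemployment insurance (employee share): $3,423.06 × 0.0022 = $7.53
Total deductions = $239.61 + $541.19 + $30.81 + $51.35 + $7.53 = $870.49
Net pay = $3,423.06 − $870.49 = $2,552.57

$2,552.57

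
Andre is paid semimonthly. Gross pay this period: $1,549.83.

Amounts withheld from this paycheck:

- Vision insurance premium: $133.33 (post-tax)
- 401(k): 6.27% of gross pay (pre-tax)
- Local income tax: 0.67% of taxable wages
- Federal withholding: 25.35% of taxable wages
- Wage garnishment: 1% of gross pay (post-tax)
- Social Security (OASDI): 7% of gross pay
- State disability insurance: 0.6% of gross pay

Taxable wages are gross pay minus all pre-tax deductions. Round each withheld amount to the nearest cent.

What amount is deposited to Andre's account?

$808.06

401(k): $1,549.83 × 0.0627 = $97.17
Taxable wages = $1,549.83 − $97.17 = $1,452.66
Federal withholding: $1,452.66 × 0.2535 = $368.25
Local income tax: $1,452.66 × 0.0067 = $9.73
Social Security (OASDI): $1,549.83 × 0.07 = $108.49
State disability insurance: $1,549.83 × 0.006 = $9.30
Wage garnishment: $1,549.83 × 0.01 = $15.50
Vision insurance premium: $133.33
Total deductions = $97.17 + $368.25 + $9.73 + $108.49 + $9.30 + $15.50 + $133.33 = $741.77
Net pay = $1,549.83 − $741.77 = $808.06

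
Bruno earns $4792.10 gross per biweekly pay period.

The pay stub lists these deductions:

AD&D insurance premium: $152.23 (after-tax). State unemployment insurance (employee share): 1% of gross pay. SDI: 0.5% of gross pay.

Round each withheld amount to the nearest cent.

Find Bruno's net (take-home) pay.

$4567.99

SDI: $4792.10 × 0.005 = $23.96
State unemployment insurance (employee share): $4792.10 × 0.01 = $47.92
AD&D insurance premium: $152.23
Total deductions = $23.96 + $47.92 + $152.23 = $224.11
Net pay = $4792.10 − $224.11 = $4567.99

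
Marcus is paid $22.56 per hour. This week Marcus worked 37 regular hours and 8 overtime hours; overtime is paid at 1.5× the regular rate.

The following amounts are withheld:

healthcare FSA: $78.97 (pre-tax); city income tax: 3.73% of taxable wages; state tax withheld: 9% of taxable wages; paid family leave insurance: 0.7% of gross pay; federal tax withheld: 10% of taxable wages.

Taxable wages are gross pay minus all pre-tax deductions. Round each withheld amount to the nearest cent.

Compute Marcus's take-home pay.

$785.41

Regular pay: 37 × $22.56 = $834.72
Overtime pay: 8 × $22.56 × 1.5 = $270.72
Gross pay = $834.72 + $270.72 = $1,105.44
Healthcare FSA: $78.97
Taxable wages = $1,105.44 − $78.97 = $1,026.47
Federal tax withheld: $1,026.47 × 0.1 = $102.65
City income tax: $1,026.47 × 0.0373 = $38.29
State tax withheld: $1,026.47 × 0.09 = $92.38
Paid family leave insurance: $1,105.44 × 0.007 = $7.74
Total deductions = $78.97 + $102.65 + $38.29 + $92.38 + $7.74 = $320.03
Net pay = $1,105.44 − $320.03 = $785.41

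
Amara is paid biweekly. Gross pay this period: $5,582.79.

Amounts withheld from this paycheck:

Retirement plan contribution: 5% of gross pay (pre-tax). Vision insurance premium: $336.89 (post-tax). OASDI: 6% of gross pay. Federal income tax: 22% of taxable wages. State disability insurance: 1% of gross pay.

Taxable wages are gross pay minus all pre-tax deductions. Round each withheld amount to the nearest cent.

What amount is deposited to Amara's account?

$3,409.16

Retirement plan contribution: $5,582.79 × 0.05 = $279.14
Taxable wages = $5,582.79 − $279.14 = $5,303.65
Federal income tax: $5,303.65 × 0.22 = $1,166.80
OASDI: $5,582.79 × 0.06 = $334.97
State disability insurance: $5,582.79 × 0.01 = $55.83
Vision insurance premium: $336.89
Total deductions = $279.14 + $1,166.80 + $334.97 + $55.83 + $336.89 = $2,173.63
Net pay = $5,582.79 − $2,173.63 = $3,409.16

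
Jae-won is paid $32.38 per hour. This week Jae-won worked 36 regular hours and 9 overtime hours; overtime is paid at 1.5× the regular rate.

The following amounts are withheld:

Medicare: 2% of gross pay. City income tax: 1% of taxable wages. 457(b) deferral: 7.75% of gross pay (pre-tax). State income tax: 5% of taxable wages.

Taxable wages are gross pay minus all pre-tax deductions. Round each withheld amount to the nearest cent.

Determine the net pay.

$1,357.81

Regular pay: 36 × $32.38 = $1,165.68
Overtime pay: 9 × $32.38 × 1.5 = $437.13
Gross pay = $1,165.68 + $437.13 = $1,602.81
457(b) deferral: $1,602.81 × 0.0775 = $124.22
Taxable wages = $1,602.81 − $124.22 = $1,478.59
City income tax: $1,478.59 × 0.01 = $14.79
State income tax: $1,478.59 × 0.05 = $73.93
Medicare: $1,602.81 × 0.02 = $32.06
Total deductions = $124.22 + $14.79 + $73.93 + $32.06 = $245.00
Net pay = $1,602.81 − $245.00 = $1,357.81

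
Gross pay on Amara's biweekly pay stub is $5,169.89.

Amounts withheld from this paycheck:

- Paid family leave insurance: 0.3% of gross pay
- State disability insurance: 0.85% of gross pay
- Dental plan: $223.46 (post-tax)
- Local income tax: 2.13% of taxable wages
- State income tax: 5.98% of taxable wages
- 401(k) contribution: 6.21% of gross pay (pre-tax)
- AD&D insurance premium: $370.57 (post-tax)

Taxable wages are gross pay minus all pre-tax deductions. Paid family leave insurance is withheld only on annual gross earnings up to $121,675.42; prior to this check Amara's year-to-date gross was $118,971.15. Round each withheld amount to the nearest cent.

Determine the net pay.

$3,809.52

401(k) contribution: $5,169.89 × 0.0621 = $321.05
Taxable wages = $5,169.89 − $321.05 = $4,848.84
Local income tax: $4,848.84 × 0.0213 = $103.28
State income tax: $4,848.84 × 0.0598 = $289.96
State disability insurance: $5,169.89 × 0.0085 = $43.94
Paid family leave insurance: only $121,675.42 − $118,971.15 = $2,704.27 of this check is subject → $2,704.27 × 0.003 = $8.11
AD&D insurance premium: $370.57
Dental plan: $223.46
Total deductions = $321.05 + $103.28 + $289.96 + $43.94 + $8.11 + $370.57 + $223.46 = $1,360.37
Net pay = $5,169.89 − $1,360.37 = $3,809.52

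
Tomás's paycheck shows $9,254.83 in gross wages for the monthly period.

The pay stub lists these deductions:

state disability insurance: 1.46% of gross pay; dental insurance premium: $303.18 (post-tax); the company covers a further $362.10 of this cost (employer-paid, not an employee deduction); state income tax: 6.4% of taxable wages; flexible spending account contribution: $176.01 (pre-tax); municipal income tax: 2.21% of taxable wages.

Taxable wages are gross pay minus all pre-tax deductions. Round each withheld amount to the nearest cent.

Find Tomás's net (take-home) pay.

Flexible spending account contribution: $176.01
Taxable wages = $9,254.83 − $176.01 = $9,078.82
Municipal income tax: $9,078.82 × 0.0221 = $200.64
State income tax: $9,078.82 × 0.064 = $581.04
State disability insurance: $9,254.83 × 0.0146 = $135.12
Dental insurance premium: $303.18
(Employer's $362.10 toward dental insurance premium is not withheld from the employee.)
Total deductions = $176.01 + $200.64 + $581.04 + $135.12 + $303.18 = $1,395.99
Net pay = $9,254.83 − $1,395.99 = $7,858.84

$7,858.84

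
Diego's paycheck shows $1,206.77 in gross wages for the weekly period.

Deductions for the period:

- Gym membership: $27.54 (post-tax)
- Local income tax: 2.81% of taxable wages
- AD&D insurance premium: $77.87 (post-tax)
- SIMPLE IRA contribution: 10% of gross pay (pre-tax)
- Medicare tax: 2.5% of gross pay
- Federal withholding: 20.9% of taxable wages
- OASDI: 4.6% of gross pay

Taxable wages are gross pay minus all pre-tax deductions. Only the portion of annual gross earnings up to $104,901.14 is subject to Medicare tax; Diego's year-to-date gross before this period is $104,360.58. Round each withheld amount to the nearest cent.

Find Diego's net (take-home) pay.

$654.15

SIMPLE IRA contribution: $1,206.77 × 0.1 = $120.68
Taxable wages = $1,206.77 − $120.68 = $1,086.09
Local income tax: $1,086.09 × 0.0281 = $30.52
Federal withholding: $1,086.09 × 0.209 = $226.99
OASDI: $1,206.77 × 0.046 = $55.51
Medicare tax: only $104,901.14 − $104,360.58 = $540.56 of this check is subject → $540.56 × 0.025 = $13.51
AD&D insurance premium: $77.87
Gym membership: $27.54
Total deductions = $120.68 + $30.52 + $226.99 + $55.51 + $13.51 + $77.87 + $27.54 = $552.62
Net pay = $1,206.77 − $552.62 = $654.15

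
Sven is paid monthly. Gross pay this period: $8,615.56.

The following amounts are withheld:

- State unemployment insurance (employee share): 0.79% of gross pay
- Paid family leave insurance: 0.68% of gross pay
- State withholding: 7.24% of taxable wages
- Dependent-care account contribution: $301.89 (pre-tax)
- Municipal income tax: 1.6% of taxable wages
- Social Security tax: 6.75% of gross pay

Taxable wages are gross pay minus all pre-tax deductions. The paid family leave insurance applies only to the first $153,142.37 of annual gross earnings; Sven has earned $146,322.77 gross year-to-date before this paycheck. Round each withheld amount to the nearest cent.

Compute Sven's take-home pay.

$6,882.76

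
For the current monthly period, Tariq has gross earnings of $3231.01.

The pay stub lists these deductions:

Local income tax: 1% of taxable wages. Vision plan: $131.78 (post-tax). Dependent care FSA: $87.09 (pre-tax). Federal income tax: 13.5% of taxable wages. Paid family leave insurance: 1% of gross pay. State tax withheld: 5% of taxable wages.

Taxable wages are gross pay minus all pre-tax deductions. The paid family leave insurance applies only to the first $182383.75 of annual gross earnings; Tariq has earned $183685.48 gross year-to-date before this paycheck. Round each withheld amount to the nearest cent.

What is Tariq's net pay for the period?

$2399.07

Dependent care FSA: $87.09
Taxable wages = $3231.01 − $87.09 = $3143.92
Local income tax: $3143.92 × 0.01 = $31.44
State tax withheld: $3143.92 × 0.05 = $157.20
Federal income tax: $3143.92 × 0.135 = $424.43
Paid family leave insurance: annual cap $182383.75 already reached (YTD $183685.48), so $0.00
Vision plan: $131.78
Total deductions = $87.09 + $31.44 + $157.20 + $424.43 + $0.00 + $131.78 = $831.94
Net pay = $3231.01 − $831.94 = $2399.07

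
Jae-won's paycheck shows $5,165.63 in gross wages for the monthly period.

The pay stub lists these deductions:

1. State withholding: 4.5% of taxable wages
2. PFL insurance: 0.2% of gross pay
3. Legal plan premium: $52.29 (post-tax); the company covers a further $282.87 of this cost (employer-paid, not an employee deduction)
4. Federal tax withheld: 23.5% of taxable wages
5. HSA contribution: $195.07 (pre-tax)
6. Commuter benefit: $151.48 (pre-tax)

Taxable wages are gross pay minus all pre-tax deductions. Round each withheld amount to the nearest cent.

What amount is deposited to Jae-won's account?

Commuter benefit: $151.48
HSA contribution: $195.07
Pre-tax total = $151.48 + $195.07 = $346.55
Taxable wages = $5,165.63 − $346.55 = $4,819.08
State withholding: $4,819.08 × 0.045 = $216.86
Federal tax withheld: $4,819.08 × 0.235 = $1,132.48
PFL insurance: $5,165.63 × 0.002 = $10.33
Legal plan premium: $52.29
(Employer's $282.87 toward legal plan premium is not withheld from the employee.)
Total deductions = $151.48 + $195.07 + $216.86 + $1,132.48 + $10.33 + $52.29 = $1,758.51
Net pay = $5,165.63 − $1,758.51 = $3,407.12

$3,407.12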